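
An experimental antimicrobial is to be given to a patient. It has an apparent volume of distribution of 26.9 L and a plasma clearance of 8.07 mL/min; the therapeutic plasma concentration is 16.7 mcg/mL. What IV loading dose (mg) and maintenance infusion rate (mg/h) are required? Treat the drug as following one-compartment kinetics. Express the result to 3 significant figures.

LD = Vd · C_target = 26.90 × 16.7 = 449.2 mg
Convert clearance: 8.07 mL/min × 60 min/h ÷ 1000 mL/L = 0.4842 L/h
Infusion rate = 0.4842 L/h × 16.7 mg/L = 8.086 mg/h

(a) 449 mg; (b) 8.09 mg/h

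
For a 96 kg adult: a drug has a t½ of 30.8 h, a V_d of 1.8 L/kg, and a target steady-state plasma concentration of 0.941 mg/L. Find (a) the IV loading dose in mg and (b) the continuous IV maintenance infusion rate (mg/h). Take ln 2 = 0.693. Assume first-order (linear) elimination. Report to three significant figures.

Vd(total) = 96 kg × 1.8 L/kg = 172.8 L
LD = Vd × C = 172.8 × 0.941 = 162.6 mg
CL = 0.693 × Vd / t½ = 0.693 × 172.8 / 30.8 = 3.888 L/h
Infusion rate = CL × Css = 3.888 × 0.941 = 3.659 mg/h

(a) 163 mg; (b) 3.66 mg/h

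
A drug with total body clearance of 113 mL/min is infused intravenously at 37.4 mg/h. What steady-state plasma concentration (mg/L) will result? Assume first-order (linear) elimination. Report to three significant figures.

CL = 113 mL/min × 60/1000 = 6.780 L/h
Css = rate / CL = 37.4 / 6.780 = 5.516 mg/L

5.52 mg/L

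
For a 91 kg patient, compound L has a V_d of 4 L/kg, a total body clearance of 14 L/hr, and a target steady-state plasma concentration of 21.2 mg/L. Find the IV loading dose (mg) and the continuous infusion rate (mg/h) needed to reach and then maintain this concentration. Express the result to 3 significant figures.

Vd = 4 L/kg × 91 kg = 364.0 L
Loading: fill Vd to C_target → 364.0 L × 21.2 mg/L = 7717 mg
Infusion rate = 14.00 L/h × 21.2 mg/L = 296.8 mg/h

(a) 7720 mg; (b) 297 mg/h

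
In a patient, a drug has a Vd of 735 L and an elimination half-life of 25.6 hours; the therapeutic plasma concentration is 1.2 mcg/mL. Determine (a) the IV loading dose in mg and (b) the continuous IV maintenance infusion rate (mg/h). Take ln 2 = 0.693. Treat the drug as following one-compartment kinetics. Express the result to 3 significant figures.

(a) 882 mg; (b) 23.9 mg/h

LD = Vd × C = 735.0 × 1.2 = 882.0 mg
CL = 0.693 × Vd / t½ = 0.693 × 735.0 / 25.6 = 19.90 L/h
Infusion rate = CL × Css = 19.90 × 1.2 = 23.88 mg/h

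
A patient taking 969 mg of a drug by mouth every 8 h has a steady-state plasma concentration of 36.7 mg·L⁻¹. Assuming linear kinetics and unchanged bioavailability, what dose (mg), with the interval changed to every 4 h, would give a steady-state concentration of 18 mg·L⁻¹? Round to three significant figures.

238 mg

For first-order elimination, Css ∝ F·D/(CL·τ); F and CL are unchanged, so Css ∝ D/τ.
D₂ = D₁ × (Css,target / Css,current) × (τ₂/τ₁) = 969 × (18/36.7) × (4/8) = 237.6 mg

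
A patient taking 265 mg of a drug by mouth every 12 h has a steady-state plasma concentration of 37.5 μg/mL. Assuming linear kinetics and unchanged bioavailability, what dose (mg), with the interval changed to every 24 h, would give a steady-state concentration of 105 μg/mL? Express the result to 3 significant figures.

With linear kinetics, Css is proportional to dose rate (D/τ) at fixed clearance.
D₂ = D₁ × (Css,target / Css,current) × (τ₂/τ₁) = 265 × (105/37.5) × (24/12) = 1484 mg

1480 mg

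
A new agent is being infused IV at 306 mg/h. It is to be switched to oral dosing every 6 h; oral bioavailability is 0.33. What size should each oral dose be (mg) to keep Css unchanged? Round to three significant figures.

To maintain the same Css, the systemic dosing rate must be unchanged: F·D/τ = infusion rate.
D = rate × τ / F = 306 × 6 / 0.33 = 5564 mg

5560 mg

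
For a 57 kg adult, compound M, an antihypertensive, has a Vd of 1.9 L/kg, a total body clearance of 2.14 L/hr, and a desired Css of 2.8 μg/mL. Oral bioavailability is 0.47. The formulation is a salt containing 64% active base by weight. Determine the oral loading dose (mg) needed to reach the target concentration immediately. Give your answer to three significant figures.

Total Vd = 1.9 × 57 = 108.3 L
LD = Vd × C / F / S = 108.3 × 2.800 / 0.47 / 0.64 = 1008 mg

1010 mg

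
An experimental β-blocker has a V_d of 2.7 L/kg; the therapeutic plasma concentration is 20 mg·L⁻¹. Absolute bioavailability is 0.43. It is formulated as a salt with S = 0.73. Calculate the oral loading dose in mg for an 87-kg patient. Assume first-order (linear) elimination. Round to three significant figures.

15000 mg

Total Vd = 2.7 × 87 = 234.9 L
LD = Vd × C / F / S = 234.9 × 20.00 / 0.43 / 0.73 = 14970 mg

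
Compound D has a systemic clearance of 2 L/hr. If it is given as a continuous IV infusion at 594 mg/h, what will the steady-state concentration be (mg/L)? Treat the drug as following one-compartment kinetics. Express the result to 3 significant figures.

297 mg/L

Css = rate / CL = 594 / 2.000 = 297.0 mg/L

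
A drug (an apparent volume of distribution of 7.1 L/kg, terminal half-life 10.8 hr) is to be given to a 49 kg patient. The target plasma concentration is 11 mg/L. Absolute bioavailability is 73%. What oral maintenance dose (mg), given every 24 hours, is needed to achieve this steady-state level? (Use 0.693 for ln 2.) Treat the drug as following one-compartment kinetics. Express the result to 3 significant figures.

Total Vd = 7.1 × 49 = 347.9 L
CL = ln 2 · Vd / t½ = 0.693 × 347.9 / 10.8 = 22.32 L/h
D = CL × Css × τ / F = 22.32 × 11 × 24 / 0.73 = 8072 mg

8070 mg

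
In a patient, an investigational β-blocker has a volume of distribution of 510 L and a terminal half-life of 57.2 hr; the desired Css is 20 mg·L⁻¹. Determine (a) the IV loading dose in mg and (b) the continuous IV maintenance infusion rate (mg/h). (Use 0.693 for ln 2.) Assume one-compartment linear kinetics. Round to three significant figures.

(a) 10200 mg; (b) 124 mg/h

LD = Vd × C = 510.0 × 20 = 10200 mg
CL = 0.693 × Vd / t½ = 0.693 × 510.0 / 57.2 = 6.179 L/h
Infusion rate = CL × Css = 6.179 × 20 = 123.6 mg/h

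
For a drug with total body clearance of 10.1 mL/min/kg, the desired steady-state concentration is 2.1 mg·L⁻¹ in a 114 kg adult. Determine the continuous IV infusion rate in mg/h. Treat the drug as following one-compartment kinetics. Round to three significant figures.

145 mg/h

CL = 10.1 mL/min/kg × 114 kg = 1151 mL/min = 1151 × 60/1000 = 69.06 L/h
At steady state, infusion rate equals elimination rate: rate in = CL × Css.
R₀ = 69.06 × 2.1 = 145.0 mg/h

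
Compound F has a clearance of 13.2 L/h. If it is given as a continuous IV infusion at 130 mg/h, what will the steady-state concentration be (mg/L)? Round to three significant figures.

9.85 mg/L

Css = rate / CL = 130 / 13.20 = 9.848 mg/L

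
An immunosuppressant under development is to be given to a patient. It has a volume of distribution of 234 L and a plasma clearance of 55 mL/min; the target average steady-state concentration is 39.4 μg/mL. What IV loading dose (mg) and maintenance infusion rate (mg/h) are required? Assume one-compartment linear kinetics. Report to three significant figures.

(a) 9220 mg; (b) 130 mg/h

Loading: fill Vd to C_target → 234.0 L × 39.4 mg/L = 9220 mg
CL = 55 mL/min = 55 × 0.06 = 3.300 L/h
Maintenance: replace elimination → rate = CL × Css = 3.300 × 39.4 = 130.0 mg/h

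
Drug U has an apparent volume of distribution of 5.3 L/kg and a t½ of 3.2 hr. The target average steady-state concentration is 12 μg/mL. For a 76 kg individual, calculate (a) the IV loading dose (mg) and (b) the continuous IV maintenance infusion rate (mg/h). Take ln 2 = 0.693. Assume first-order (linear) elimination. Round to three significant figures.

Total Vd = 5.3 × 76 = 402.8 L
LD = Vd × C = 402.8 × 12 = 4834 mg
CL = 0.693 × Vd / t½ = 0.693 × 402.8 / 3.2 = 87.23 L/h
Infusion rate = CL × Css = 87.23 × 12 = 1047 mg/h

(a) 4830 mg; (b) 1050 mg/h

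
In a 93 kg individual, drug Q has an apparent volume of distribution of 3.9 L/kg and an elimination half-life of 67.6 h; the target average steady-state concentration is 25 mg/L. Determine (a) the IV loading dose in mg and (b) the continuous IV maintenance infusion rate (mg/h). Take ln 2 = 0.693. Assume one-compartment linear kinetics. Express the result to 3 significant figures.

(a) 9070 mg; (b) 93.0 mg/h

Total Vd = 3.9 × 93 = 362.7 L
LD = Vd × C = 362.7 × 25 = 9068 mg
CL = 0.693 × Vd / t½ = 0.693 × 362.7 / 67.6 = 3.718 L/h
Infusion rate = CL × Css = 3.718 × 25 = 92.95 mg/h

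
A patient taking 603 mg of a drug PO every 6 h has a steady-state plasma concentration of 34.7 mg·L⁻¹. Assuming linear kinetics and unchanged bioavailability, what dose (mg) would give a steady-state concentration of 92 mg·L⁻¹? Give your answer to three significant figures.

With linear kinetics, Css is proportional to dose rate (D/τ) at fixed clearance.
D₂ = D₁ × (Css,target / Css,current) = 603 × 92/34.7 = 1599 mg

1600 mg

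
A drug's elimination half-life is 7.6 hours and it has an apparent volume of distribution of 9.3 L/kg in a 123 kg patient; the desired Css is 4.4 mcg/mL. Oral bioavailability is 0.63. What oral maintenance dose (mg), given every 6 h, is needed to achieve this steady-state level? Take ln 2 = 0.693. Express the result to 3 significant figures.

4370 mg

Total Vd = 9.3 × 123 = 1144 L
k = 0.693/7.6 = 0.09118 h⁻¹, so CL = k·Vd = 0.09118 × 1144 = 104.3 L/h
D = CL × Css × τ / F = 104.3 × 4.4 × 6 / 0.63 = 4371 mg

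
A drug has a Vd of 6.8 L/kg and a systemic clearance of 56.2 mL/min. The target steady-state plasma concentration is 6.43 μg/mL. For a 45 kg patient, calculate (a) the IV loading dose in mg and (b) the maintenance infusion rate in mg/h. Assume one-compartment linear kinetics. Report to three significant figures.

(a) 1970 mg; (b) 21.7 mg/h

Vd(total) = 45 kg × 6.8 L/kg = 306.0 L
Loading: fill Vd to C_target → 306.0 L × 6.43 mg/L = 1968 mg
CL = 56.2 mL/min × 60/1000 = 3.372 L/h
Maintenance infusion rate = CL × Css = 3.372 × 6.43 = 21.68 mg/h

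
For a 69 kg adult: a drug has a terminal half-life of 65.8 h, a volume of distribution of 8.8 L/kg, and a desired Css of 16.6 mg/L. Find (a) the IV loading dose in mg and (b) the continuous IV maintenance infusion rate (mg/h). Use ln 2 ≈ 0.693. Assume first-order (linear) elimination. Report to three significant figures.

Vd = 8.8 L/kg × 69 kg = 607.2 L
LD = Vd × C = 607.2 × 16.6 = 10080 mg
CL = 0.693 × Vd / t½ = 0.693 × 607.2 / 65.8 = 6.395 L/h
Infusion rate = CL × Css = 6.395 × 16.6 = 106.2 mg/h

(a) 10100 mg; (b) 106 mg/h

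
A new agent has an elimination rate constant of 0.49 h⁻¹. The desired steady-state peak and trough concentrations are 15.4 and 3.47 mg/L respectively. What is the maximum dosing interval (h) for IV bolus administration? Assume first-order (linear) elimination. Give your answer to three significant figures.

3.04 h

Between IV bolus doses, concentration decays as C = C₀·e^(−kτ), so C_peak/C_trough = e^(kτ).
τ_max = ln(C_peak/C_trough) / k = ln(15.4/3.47) / 0.4900 = 1.490 / 0.4900 = 3.041 h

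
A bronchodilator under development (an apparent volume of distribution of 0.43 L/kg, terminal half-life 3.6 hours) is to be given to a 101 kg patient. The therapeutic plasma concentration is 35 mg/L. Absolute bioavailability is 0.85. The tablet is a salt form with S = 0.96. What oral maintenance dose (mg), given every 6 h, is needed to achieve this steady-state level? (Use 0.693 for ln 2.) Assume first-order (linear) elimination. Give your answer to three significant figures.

2150 mg

Vd = 0.43 L/kg × 101 kg = 43.43 L
CL = ln 2 · Vd / t½ = 0.693 × 43.43 / 3.6 = 8.360 L/h
D = CL × Css × τ / F / S = 8.360 × 35 × 6 / 0.85 / 0.96 = 2151 mg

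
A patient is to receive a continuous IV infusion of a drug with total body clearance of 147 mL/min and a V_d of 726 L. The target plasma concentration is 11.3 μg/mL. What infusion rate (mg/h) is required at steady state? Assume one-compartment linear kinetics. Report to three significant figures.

Convert clearance: 147 mL/min × 60 min/h ÷ 1000 mL/L = 8.820 L/h
Maintenance depends on clearance, not Vd — rate in must match rate out.
Rate = CL × Css = 8.820 × 11.3 = 99.67 mg/h

99.7 mg/h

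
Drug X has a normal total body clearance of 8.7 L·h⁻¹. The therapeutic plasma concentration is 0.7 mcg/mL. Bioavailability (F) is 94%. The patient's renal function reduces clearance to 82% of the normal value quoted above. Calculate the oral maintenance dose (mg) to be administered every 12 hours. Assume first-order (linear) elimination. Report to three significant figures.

Patient clearance = 0.82 × 8.700 = 7.134 L/h
D = CL × Css × τ / F = 7.134 × 0.7 × 12 / 0.94 = 63.75 mg

63.8 mg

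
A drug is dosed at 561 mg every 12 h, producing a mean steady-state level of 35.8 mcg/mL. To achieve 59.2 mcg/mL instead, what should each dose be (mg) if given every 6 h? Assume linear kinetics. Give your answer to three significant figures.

464 mg

With linear kinetics, Css is proportional to dose rate (D/τ) at fixed clearance.
D₂ = D₁ × (Css,target / Css,current) × (τ₂/τ₁) = 561 × (59.2/35.8) × (6/12) = 463.8 mg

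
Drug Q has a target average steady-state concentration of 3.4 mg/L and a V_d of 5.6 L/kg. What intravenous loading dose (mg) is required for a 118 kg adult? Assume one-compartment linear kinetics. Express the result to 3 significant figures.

2250 mg

Total Vd = 5.6 × 118 = 660.8 L
The loading dose fills Vd to the target concentration.
LD = Vd × C = 660.8 × 3.400 = 2247 mg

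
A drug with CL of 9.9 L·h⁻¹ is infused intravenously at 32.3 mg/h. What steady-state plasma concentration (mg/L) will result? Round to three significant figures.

3.26 mg/L

Css = rate / CL = 32.3 / 9.900 = 3.263 mg/L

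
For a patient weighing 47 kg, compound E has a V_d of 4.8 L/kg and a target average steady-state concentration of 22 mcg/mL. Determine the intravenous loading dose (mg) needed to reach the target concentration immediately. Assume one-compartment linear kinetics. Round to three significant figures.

4960 mg

Vd = 4.8 L/kg × 47 kg = 225.6 L
The loading dose fills Vd to the target concentration.
LD = Vd × C = 225.6 × 22.00 = 4963 mg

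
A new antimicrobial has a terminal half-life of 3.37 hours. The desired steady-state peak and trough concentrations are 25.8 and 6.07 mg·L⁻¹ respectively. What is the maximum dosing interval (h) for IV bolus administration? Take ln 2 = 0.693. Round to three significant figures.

k = 0.693 / t½ = 0.693 / 3.37 = 0.2056 h⁻¹
Between IV bolus doses, concentration decays as C = C₀·e^(−kτ), so C_peak/C_trough = e^(kτ).
τ_max = ln(C_peak/C_trough) / k = ln(25.8/6.07) / 0.2056 = 1.447 / 0.2056 = 7.038 h

7.04 h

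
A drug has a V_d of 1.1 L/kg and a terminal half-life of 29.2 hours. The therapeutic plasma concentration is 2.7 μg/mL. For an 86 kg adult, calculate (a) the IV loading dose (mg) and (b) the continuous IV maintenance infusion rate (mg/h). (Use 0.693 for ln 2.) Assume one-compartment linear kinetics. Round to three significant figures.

Vd(total) = 86 kg × 1.1 L/kg = 94.60 L
LD = Vd × C = 94.60 × 2.7 = 255.4 mg
CL = 0.693 × Vd / t½ = 0.693 × 94.60 / 29.2 = 2.245 L/h
Infusion rate = CL × Css = 2.245 × 2.7 = 6.062 mg/h

(a) 255 mg; (b) 6.06 mg/h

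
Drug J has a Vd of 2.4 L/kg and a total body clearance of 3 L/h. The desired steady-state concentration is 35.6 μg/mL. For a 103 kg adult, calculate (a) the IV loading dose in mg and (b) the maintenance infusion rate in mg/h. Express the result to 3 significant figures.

(a) 8800 mg; (b) 107 mg/h

Total Vd = 2.4 × 103 = 247.2 L
Loading dose = Vd × C = 247.2 × 35.6 = 8800 mg
Infusion rate = 3.000 L/h × 35.6 mg/L = 106.8 mg/h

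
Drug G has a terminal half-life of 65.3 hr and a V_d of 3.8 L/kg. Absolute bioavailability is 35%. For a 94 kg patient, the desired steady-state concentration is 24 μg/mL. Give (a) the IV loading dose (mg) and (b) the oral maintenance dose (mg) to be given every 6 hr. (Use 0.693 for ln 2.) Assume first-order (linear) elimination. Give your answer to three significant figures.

(a) 8570 mg; (b) 1560 mg

Total Vd = 3.8 × 94 = 357.2 L
LD = Vd × C = 357.2 × 24 = 8573 mg
CL = 0.693 × Vd / t½ = 0.693 × 357.2 / 65.3 = 3.791 L/h
D = CL × Css × τ / F = 3.791 × 24 × 6 / 0.35 = 1560 mg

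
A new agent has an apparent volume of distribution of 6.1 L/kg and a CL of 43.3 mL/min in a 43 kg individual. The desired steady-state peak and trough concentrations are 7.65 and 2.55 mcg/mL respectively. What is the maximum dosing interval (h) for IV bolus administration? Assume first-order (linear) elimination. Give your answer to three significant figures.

Vd(total) = 43 kg × 6.1 L/kg = 262.3 L
Convert clearance: 43.3 mL/min × 60 min/h ÷ 1000 mL/L = 2.598 L/h
k = CL / Vd = 2.598 / 262.3 = 0.009905 h⁻¹
Between IV bolus doses, concentration decays as C = C₀·e^(−kτ), so C_peak/C_trough = e^(kτ).
τ_max = ln(C_peak/C_trough) / k = ln(7.65/2.55) / 0.009905 = 1.099 / 0.009905 = 111.0 h

111 h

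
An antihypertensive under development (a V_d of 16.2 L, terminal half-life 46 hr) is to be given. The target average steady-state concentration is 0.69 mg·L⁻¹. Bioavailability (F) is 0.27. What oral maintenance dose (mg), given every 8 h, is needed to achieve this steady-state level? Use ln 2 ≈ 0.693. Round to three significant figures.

k = 0.693/46 = 0.01507 h⁻¹, so CL = k·Vd = 0.01507 × 16.20 = 0.2441 L/h
D = CL × Css × τ / F = 0.2441 × 0.69 × 8 / 0.27 = 4.990 mg

4.99 mg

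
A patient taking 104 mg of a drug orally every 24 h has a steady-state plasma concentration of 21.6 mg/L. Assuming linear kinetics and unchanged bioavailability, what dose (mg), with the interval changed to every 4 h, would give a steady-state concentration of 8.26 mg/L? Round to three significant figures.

For first-order elimination, Css ∝ F·D/(CL·τ); F and CL are unchanged, so Css ∝ D/τ.
D₂ = D₁ × (Css,target / Css,current) × (τ₂/τ₁) = 104 × (8.26/21.6) × (4/24) = 6.628 mg

6.63 mg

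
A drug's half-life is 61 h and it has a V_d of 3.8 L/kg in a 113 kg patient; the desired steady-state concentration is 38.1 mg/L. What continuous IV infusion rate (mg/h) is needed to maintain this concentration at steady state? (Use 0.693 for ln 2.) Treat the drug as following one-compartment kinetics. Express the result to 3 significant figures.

Vd(total) = 113 kg × 3.8 L/kg = 429.4 L
CL = ln 2 · Vd / t½ = 0.693 × 429.4 / 61 = 4.878 L/h
Infusion rate = CL × Css = 4.878 × 38.1 = 185.9 mg/h

186 mg/h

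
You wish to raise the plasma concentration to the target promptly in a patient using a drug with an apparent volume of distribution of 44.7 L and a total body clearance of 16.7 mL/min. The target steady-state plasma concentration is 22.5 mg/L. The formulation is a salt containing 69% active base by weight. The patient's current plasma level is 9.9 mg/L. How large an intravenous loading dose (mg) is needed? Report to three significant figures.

Concentration deficit ΔC = 22.5 − 9.9 = 12.60 mg/L
LD = Vd × ΔC / S = 44.70 × 12.60 / 0.69 = 816.3 mg

816 mg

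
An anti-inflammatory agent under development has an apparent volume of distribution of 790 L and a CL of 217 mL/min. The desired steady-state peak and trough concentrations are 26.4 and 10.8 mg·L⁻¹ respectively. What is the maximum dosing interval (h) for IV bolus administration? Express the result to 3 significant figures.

Convert clearance: 217 mL/min × 60 min/h ÷ 1000 mL/L = 13.02 L/h
k = CL / Vd = 13.02 / 790.0 = 0.01648 h⁻¹
Between IV bolus doses, concentration decays as C = C₀·e^(−kτ), so C_peak/C_trough = e^(kτ).
τ_max = ln(C_peak/C_trough) / k = ln(26.4/10.8) / 0.01648 = 0.8938 / 0.01648 = 54.24 h

54.2 h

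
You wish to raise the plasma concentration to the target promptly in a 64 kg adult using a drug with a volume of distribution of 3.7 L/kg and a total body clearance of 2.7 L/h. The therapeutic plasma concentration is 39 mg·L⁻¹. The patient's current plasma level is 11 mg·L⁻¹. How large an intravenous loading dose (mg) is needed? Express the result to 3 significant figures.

Vd = 3.7 L/kg × 64 kg = 236.8 L
Concentration deficit ΔC = 39 − 11 = 28.00 mg/L
LD = Vd × ΔC = 236.8 × 28.00 = 6630 mg

6630 mg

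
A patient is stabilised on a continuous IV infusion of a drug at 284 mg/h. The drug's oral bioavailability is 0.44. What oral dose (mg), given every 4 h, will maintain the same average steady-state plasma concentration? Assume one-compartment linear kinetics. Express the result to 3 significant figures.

2580 mg

To maintain the same Css, the systemic dosing rate must be unchanged: F·D/τ = infusion rate.
D = rate × τ / F = 284 × 4 / 0.44 = 2582 mg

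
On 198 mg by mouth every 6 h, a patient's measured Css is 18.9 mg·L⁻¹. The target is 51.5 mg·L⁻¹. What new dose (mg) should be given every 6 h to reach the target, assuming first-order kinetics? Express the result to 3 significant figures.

540 mg

With linear kinetics, Css is proportional to dose rate (D/τ) at fixed clearance.
D₂ = D₁ × (Css,target / Css,current) = 198 × 51.5/18.9 = 539.5 mg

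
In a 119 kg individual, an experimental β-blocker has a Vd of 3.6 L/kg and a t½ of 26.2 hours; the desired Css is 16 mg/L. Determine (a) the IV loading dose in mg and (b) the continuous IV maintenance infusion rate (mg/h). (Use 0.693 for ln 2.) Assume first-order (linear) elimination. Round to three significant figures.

Vd(total) = 119 kg × 3.6 L/kg = 428.4 L
LD = Vd × C = 428.4 × 16 = 6854 mg
CL = 0.693 × Vd / t½ = 0.693 × 428.4 / 26.2 = 11.33 L/h
Infusion rate = CL × Css = 11.33 × 16 = 181.3 mg/h

(a) 6850 mg; (b) 181 mg/h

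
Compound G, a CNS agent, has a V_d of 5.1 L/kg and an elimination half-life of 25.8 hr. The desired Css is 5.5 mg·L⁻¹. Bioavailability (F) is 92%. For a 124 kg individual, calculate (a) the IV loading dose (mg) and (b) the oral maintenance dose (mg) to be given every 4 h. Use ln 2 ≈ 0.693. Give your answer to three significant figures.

Vd = 5.1 L/kg × 124 kg = 632.4 L
LD = Vd × C = 632.4 × 5.5 = 3478 mg
CL = 0.693 × Vd / t½ = 0.693 × 632.4 / 25.8 = 16.99 L/h
D = CL × Css × τ / F = 16.99 × 5.5 × 4 / 0.92 = 406.3 mg

(a) 3480 mg; (b) 406 mg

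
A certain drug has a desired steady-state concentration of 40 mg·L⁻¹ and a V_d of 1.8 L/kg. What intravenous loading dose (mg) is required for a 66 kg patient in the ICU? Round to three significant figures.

Vd(total) = 66 kg × 1.8 L/kg = 118.8 L
The loading dose fills Vd to the target concentration.
LD = Vd × C = 118.8 × 40.00 = 4752 mg

4750 mg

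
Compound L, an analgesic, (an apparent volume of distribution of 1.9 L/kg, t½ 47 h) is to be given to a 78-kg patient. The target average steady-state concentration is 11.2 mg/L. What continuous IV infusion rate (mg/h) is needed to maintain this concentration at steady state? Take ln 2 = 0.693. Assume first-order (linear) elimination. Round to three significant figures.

Vd = 1.9 L/kg × 78 kg = 148.2 L
k = 0.693/47 = 0.01474 h⁻¹, so CL = k·Vd = 0.01474 × 148.2 = 2.184 L/h
Infusion rate = CL × Css = 2.184 × 11.2 = 24.46 mg/h

24.5 mg/h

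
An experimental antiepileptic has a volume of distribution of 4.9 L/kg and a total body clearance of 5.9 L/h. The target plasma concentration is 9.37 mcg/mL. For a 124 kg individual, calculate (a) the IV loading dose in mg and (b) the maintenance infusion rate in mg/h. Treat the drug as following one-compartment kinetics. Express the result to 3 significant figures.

(a) 5690 mg; (b) 55.3 mg/h

Total Vd = 4.9 × 124 = 607.6 L
Loading dose = Vd × C = 607.6 × 9.37 = 5693 mg
Maintenance infusion rate = CL × Css = 5.900 × 9.37 = 55.28 mg/h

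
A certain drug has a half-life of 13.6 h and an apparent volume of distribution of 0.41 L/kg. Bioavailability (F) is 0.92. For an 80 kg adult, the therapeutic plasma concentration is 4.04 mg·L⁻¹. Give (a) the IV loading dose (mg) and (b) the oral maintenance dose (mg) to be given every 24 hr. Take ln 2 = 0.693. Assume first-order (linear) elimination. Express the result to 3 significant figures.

Total Vd = 0.41 × 80 = 32.80 L
LD = Vd × C = 32.80 × 4.04 = 132.5 mg
CL = 0.693 × Vd / t½ = 0.693 × 32.80 / 13.6 = 1.671 L/h
D = CL × Css × τ / F = 1.671 × 4.04 × 24 / 0.92 = 176.1 mg

(a) 133 mg; (b) 176 mg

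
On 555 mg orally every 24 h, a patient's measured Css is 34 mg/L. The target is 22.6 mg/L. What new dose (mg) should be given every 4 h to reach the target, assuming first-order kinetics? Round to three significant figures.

For first-order elimination, Css ∝ F·D/(CL·τ); F and CL are unchanged, so Css ∝ D/τ.
D₂ = D₁ × (Css,target / Css,current) × (τ₂/τ₁) = 555 × (22.6/34) × (4/24) = 61.49 mg

61.5 mg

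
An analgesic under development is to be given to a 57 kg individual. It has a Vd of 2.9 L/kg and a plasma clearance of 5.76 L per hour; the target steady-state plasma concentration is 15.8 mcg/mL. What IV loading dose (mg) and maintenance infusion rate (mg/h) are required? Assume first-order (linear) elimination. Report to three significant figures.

(a) 2610 mg; (b) 91.0 mg/h

Vd = 2.9 L/kg × 57 kg = 165.3 L
Loading: fill Vd to C_target → 165.3 L × 15.8 mg/L = 2612 mg
Maintenance: replace elimination → rate = CL × Css = 5.760 × 15.8 = 91.01 mg/h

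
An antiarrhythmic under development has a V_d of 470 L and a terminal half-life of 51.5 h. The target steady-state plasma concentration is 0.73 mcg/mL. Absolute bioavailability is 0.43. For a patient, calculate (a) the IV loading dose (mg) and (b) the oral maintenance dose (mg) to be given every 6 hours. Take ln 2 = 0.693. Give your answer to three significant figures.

(a) 343 mg; (b) 64.4 mg

LD = Vd × C = 470.0 × 0.73 = 343.1 mg
CL = 0.693 × Vd / t½ = 0.693 × 470.0 / 51.5 = 6.324 L/h
D = CL × Css × τ / F = 6.324 × 0.73 × 6 / 0.43 = 64.42 mg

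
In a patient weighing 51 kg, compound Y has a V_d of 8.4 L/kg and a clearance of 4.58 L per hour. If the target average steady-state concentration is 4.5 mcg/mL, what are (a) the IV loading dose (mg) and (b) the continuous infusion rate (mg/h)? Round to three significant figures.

(a) 1930 mg; (b) 20.6 mg/h

Vd = 8.4 L/kg × 51 kg = 428.4 L
LD = Vd · C_target = 428.4 × 4.5 = 1928 mg
Infusion rate = 4.580 L/h × 4.5 mg/L = 20.61 mg/h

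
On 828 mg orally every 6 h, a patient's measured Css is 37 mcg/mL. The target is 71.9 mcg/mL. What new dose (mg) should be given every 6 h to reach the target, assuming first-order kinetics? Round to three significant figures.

1610 mg

With linear kinetics, Css is proportional to dose rate (D/τ) at fixed clearance.
D₂ = D₁ × (Css,target / Css,current) = 828 × 71.9/37 = 1609 mg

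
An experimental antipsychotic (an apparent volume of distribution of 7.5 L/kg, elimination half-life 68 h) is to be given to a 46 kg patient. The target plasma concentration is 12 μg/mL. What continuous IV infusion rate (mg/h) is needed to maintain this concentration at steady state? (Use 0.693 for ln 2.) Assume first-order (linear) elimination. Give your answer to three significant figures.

Vd = 7.5 L/kg × 46 kg = 345.0 L
CL = 0.693 × Vd / t½ = 0.693 × 345.0 / 68 = 3.516 L/h
Infusion rate = CL × Css = 3.516 × 12 = 42.19 mg/h

42.2 mg/h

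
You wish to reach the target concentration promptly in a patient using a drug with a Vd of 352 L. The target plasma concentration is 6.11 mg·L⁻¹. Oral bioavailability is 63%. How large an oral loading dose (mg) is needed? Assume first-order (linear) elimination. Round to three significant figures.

The loading dose fills Vd to the target concentration.
LD = Vd × C / F = 352.0 × 6.110 / 0.63 = 3414 mg

3410 mg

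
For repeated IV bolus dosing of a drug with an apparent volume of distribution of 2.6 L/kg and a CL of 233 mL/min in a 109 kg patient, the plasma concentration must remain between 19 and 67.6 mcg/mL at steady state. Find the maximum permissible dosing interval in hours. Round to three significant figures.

25.7 h

Total Vd = 2.6 × 109 = 283.4 L
CL = 233 mL/min = 233 × 0.06 = 13.98 L/h
k = CL / Vd = 13.98 / 283.4 = 0.04933 h⁻¹
Between IV bolus doses, concentration decays as C = C₀·e^(−kτ), so C_peak/C_trough = e^(kτ).
τ_max = ln(C_peak/C_trough) / k = ln(67.6/19) / 0.04933 = 1.269 / 0.04933 = 25.72 h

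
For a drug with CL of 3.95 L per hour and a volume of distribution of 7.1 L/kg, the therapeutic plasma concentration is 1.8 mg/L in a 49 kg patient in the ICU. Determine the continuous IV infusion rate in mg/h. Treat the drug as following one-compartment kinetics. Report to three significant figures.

7.11 mg/h

Rate = CL × Css = 3.950 × 1.8 = 7.110 mg/h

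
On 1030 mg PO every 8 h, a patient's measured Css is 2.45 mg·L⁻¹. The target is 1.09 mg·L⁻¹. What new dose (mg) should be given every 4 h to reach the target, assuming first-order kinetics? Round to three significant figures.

229 mg

With linear kinetics, Css is proportional to dose rate (D/τ) at fixed clearance.
D₂ = D₁ × (Css,target / Css,current) × (τ₂/τ₁) = 1030 × (1.09/2.45) × (4/8) = 229.1 mg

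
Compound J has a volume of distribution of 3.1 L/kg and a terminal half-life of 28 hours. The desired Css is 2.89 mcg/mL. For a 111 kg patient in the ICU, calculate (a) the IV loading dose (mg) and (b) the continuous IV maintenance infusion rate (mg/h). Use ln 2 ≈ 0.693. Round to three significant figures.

(a) 994 mg; (b) 24.6 mg/h

Vd(total) = 111 kg × 3.1 L/kg = 344.1 L
LD = Vd × C = 344.1 × 2.89 = 994.4 mg
CL = 0.693 × Vd / t½ = 0.693 × 344.1 / 28 = 8.516 L/h
Infusion rate = CL × Css = 8.516 × 2.89 = 24.61 mg/h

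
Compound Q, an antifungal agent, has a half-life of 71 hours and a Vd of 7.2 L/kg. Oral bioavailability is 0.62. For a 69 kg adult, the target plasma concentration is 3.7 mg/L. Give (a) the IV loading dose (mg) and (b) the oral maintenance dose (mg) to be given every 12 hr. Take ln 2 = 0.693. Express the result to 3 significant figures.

(a) 1840 mg; (b) 347 mg

Total Vd = 7.2 × 69 = 496.8 L
LD = Vd × C = 496.8 × 3.7 = 1838 mg
CL = 0.693 × Vd / t½ = 0.693 × 496.8 / 71 = 4.849 L/h
D = CL × Css × τ / F = 4.849 × 3.7 × 12 / 0.62 = 347.3 mg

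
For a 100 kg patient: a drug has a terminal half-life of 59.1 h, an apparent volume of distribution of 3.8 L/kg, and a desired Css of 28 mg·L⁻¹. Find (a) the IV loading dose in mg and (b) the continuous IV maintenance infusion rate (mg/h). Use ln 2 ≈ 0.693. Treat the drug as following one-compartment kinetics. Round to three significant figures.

Vd(total) = 100 kg × 3.8 L/kg = 380.0 L
LD = Vd × C = 380.0 × 28 = 10640 mg
CL = 0.693 × Vd / t½ = 0.693 × 380.0 / 59.1 = 4.456 L/h
Infusion rate = CL × Css = 4.456 × 28 = 124.8 mg/h

(a) 10600 mg; (b) 125 mg/h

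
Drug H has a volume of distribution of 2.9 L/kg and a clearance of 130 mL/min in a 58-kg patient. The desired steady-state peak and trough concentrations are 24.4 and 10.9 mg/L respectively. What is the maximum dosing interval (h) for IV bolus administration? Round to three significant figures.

Vd = 2.9 L/kg × 58 kg = 168.2 L
Convert clearance: 130 mL/min × 60 min/h ÷ 1000 mL/L = 7.800 L/h
k = CL / Vd = 7.800 / 168.2 = 0.04637 h⁻¹
Between IV bolus doses, concentration decays as C = C₀·e^(−kτ), so C_peak/C_trough = e^(kτ).
τ_max = ln(C_peak/C_trough) / k = ln(24.4/10.9) / 0.04637 = 0.8058 / 0.04637 = 17.38 h

17.4 h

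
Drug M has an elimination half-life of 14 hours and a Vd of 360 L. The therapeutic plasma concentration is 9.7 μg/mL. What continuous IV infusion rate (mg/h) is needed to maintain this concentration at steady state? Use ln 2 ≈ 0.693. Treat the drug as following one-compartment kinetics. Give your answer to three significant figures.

173 mg/h

CL = 0.693 × Vd / t½ = 0.693 × 360.0 / 14 = 17.82 L/h
Infusion rate = CL × Css = 17.82 × 9.7 = 172.9 mg/h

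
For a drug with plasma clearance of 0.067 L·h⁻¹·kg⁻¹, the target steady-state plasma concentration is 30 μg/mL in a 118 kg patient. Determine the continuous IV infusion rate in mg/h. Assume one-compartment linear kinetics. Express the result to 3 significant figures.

237 mg/h

CL = 0.067 L·h⁻¹·kg⁻¹ × 118 kg = 7.906 L/h
At steady state, infusion rate equals elimination rate: rate in = CL × Css.
R₀ = 7.906 × 30 = 237.2 mg/h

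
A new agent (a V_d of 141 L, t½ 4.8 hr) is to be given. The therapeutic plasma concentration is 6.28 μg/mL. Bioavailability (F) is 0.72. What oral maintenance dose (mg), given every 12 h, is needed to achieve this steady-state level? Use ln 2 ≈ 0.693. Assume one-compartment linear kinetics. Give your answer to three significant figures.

k = 0.693/4.8 = 0.1444 h⁻¹, so CL = k·Vd = 0.1444 × 141.0 = 20.36 L/h
D = CL × Css × τ / F = 20.36 × 6.28 × 12 / 0.72 = 2131 mg

2130 mg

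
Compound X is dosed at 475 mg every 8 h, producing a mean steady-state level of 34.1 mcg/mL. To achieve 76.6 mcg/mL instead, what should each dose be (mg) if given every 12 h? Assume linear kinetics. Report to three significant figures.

1600 mg

With linear kinetics, Css is proportional to dose rate (D/τ) at fixed clearance.
D₂ = D₁ × (Css,target / Css,current) × (τ₂/τ₁) = 475 × (76.6/34.1) × (12/8) = 1601 mg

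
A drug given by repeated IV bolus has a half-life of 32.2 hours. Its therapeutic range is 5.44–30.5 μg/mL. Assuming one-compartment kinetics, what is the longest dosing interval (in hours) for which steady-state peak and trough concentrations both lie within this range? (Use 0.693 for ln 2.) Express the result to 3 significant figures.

k = 0.693 / t½ = 0.693 / 32.2 = 0.02152 h⁻¹
Between IV bolus doses, concentration decays as C = C₀·e^(−kτ), so C_peak/C_trough = e^(kτ).
τ_max = ln(C_peak/C_trough) / k = ln(30.5/5.44) / 0.02152 = 1.724 / 0.02152 = 80.11 h

80.1 h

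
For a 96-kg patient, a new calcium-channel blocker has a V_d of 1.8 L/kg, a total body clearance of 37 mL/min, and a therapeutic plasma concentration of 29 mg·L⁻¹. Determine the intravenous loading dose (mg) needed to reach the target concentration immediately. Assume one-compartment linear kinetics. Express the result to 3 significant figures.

Vd = 1.8 L/kg × 96 kg = 172.8 L
LD = Vd × C = 172.8 × 29.00 = 5011 mg

5010 mg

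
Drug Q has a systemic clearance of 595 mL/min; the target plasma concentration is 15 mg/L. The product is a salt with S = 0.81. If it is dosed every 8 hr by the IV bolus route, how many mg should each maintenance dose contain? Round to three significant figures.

Convert clearance: 595 mL/min × 60 min/h ÷ 1000 mL/L = 35.70 L/h
At steady state, dose per interval replaces the amount cleared in that interval: S·D/τ = CL·Css.
D = CL × Css × τ / S = 35.70 × 15 × 8 / 0.81 = 5289 mg

5290 mg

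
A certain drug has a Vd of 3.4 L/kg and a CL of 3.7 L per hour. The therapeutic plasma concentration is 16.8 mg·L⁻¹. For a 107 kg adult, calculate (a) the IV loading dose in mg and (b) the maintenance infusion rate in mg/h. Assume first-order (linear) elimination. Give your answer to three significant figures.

Total Vd = 3.4 × 107 = 363.8 L
Loading dose = Vd × C = 363.8 × 16.8 = 6112 mg
Maintenance infusion rate = CL × Css = 3.700 × 16.8 = 62.16 mg/h

(a) 6110 mg; (b) 62.2 mg/h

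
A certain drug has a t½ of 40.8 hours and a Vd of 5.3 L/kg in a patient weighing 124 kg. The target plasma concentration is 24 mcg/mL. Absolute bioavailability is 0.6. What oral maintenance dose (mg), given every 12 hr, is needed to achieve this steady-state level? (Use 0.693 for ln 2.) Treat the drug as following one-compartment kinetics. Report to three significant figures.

5360 mg

Vd = 5.3 L/kg × 124 kg = 657.2 L
CL = 0.693 × Vd / t½ = 0.693 × 657.2 / 40.8 = 11.16 L/h
D = CL × Css × τ / F = 11.16 × 24 × 12 / 0.6 = 5357 mg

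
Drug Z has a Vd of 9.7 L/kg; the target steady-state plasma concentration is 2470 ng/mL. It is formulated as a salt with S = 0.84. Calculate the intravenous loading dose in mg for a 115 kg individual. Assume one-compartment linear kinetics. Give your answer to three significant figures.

Total Vd = 9.7 × 115 = 1116 L
C = 2470 ng/mL = 2.470 mg/L
LD = Vd × C / S = 1116 × 2.470 / 0.84 = 3282 mg

3280 mg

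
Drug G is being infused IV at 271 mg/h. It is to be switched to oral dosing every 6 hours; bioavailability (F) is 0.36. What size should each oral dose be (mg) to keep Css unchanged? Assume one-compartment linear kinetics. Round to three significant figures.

4520 mg

To maintain the same Css, the systemic dosing rate must be unchanged: F·D/τ = infusion rate.
D = rate × τ / F = 271 × 6 / 0.36 = 4517 mg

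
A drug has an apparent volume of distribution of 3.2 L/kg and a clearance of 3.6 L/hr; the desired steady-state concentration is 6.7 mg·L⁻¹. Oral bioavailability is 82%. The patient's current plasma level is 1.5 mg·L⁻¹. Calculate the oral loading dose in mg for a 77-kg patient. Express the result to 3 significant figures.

Vd = 3.2 L/kg × 77 kg = 246.4 L
Concentration deficit ΔC = 6.7 − 1.5 = 5.200 mg/L
LD = Vd × ΔC / F = 246.4 × 5.200 / 0.82 = 1563 mg

1560 mg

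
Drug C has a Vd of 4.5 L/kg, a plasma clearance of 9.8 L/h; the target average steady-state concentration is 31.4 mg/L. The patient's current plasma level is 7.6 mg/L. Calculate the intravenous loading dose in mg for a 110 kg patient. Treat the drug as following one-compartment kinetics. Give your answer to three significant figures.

Total Vd = 4.5 × 110 = 495.0 L
Concentration deficit ΔC = 31.4 − 7.6 = 23.80 mg/L
LD = Vd × ΔC = 495.0 × 23.80 = 11780 mg

11800 mg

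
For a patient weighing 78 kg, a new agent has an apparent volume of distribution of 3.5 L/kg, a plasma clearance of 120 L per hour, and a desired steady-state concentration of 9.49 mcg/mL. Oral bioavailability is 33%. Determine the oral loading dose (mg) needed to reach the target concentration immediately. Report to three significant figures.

Vd(total) = 78 kg × 3.5 L/kg = 273.0 L
The loading dose fills Vd to the target concentration; clearance is irrelevant here.
LD = Vd × C / F = 273.0 × 9.490 / 0.33 = 7851 mg

7850 mg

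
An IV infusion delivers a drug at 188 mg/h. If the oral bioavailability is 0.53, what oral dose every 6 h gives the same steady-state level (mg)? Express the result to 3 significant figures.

2130 mg

To maintain the same Css, the systemic dosing rate must be unchanged: F·D/τ = infusion rate.
D = rate × τ / F = 188 × 6 / 0.53 = 2128 mg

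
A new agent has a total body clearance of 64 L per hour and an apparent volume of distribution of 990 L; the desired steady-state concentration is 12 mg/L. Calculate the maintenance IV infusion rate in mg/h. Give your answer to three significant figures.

768 mg/h

Rate = CL × Css = 64.00 × 12 = 768.0 mg/h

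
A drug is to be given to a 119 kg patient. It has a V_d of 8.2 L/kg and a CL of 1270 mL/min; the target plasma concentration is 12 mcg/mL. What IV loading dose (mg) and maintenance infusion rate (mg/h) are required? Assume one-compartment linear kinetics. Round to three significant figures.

Total Vd = 8.2 × 119 = 975.8 L
Loading: fill Vd to C_target → 975.8 L × 12 mg/L = 11710 mg
CL = 1270 mL/min × 60/1000 = 76.20 L/h
Maintenance infusion rate = CL × Css = 76.20 × 12 = 914.4 mg/h

(a) 11700 mg; (b) 914 mg/h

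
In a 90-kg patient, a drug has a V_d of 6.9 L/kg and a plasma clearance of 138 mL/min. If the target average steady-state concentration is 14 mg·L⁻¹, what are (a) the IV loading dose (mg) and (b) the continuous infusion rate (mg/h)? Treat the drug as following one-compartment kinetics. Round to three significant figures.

(a) 8690 mg; (b) 116 mg/h

Vd = 6.9 L/kg × 90 kg = 621.0 L
LD = Vd · C_target = 621.0 × 14 = 8694 mg
CL = 138 mL/min = 138 × 0.06 = 8.280 L/h
Maintenance infusion rate = CL × Css = 8.280 × 14 = 115.9 mg/h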